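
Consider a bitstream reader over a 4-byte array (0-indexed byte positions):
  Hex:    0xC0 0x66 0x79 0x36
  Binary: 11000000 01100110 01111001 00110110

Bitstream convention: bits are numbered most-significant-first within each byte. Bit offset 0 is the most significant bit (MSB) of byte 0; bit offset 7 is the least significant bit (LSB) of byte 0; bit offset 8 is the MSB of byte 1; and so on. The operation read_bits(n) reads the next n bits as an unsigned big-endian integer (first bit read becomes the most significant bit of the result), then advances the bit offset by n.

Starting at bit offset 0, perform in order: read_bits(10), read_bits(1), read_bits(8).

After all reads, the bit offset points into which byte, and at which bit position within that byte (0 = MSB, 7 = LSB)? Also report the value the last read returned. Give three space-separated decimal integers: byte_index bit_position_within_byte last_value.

Answer: 2 3 51

Derivation:
Read 1: bits[0:10] width=10 -> value=769 (bin 1100000001); offset now 10 = byte 1 bit 2; 22 bits remain
Read 2: bits[10:11] width=1 -> value=1 (bin 1); offset now 11 = byte 1 bit 3; 21 bits remain
Read 3: bits[11:19] width=8 -> value=51 (bin 00110011); offset now 19 = byte 2 bit 3; 13 bits remain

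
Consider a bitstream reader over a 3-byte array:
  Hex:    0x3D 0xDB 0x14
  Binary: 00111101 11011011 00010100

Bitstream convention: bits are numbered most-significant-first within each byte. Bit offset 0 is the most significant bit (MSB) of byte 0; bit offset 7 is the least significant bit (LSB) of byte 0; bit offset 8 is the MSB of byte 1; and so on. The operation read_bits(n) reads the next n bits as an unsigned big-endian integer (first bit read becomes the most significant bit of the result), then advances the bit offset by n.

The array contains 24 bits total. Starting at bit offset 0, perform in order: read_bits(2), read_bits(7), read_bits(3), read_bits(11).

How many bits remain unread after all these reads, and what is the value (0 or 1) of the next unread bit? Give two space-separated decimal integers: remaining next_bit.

Answer: 1 0

Derivation:
Read 1: bits[0:2] width=2 -> value=0 (bin 00); offset now 2 = byte 0 bit 2; 22 bits remain
Read 2: bits[2:9] width=7 -> value=123 (bin 1111011); offset now 9 = byte 1 bit 1; 15 bits remain
Read 3: bits[9:12] width=3 -> value=5 (bin 101); offset now 12 = byte 1 bit 4; 12 bits remain
Read 4: bits[12:23] width=11 -> value=1418 (bin 10110001010); offset now 23 = byte 2 bit 7; 1 bits remain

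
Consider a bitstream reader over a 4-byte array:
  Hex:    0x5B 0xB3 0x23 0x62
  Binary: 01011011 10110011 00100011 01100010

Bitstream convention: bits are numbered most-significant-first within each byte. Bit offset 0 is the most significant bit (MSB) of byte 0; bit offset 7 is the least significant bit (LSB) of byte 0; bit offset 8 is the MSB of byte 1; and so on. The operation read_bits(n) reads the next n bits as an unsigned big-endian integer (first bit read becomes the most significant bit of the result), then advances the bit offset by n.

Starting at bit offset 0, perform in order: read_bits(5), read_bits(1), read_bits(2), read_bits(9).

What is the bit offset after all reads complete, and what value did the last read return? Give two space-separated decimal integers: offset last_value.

Answer: 17 358

Derivation:
Read 1: bits[0:5] width=5 -> value=11 (bin 01011); offset now 5 = byte 0 bit 5; 27 bits remain
Read 2: bits[5:6] width=1 -> value=0 (bin 0); offset now 6 = byte 0 bit 6; 26 bits remain
Read 3: bits[6:8] width=2 -> value=3 (bin 11); offset now 8 = byte 1 bit 0; 24 bits remain
Read 4: bits[8:17] width=9 -> value=358 (bin 101100110); offset now 17 = byte 2 bit 1; 15 bits remain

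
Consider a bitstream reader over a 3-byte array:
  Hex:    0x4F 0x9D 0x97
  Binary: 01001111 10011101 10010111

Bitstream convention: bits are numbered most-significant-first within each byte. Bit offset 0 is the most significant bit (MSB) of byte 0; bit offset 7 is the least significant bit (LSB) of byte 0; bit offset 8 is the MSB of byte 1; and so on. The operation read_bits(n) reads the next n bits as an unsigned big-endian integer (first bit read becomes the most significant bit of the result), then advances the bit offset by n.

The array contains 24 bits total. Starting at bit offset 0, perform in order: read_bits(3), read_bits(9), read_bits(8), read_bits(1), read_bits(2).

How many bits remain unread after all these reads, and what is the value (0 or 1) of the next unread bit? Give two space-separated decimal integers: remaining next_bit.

Answer: 1 1

Derivation:
Read 1: bits[0:3] width=3 -> value=2 (bin 010); offset now 3 = byte 0 bit 3; 21 bits remain
Read 2: bits[3:12] width=9 -> value=249 (bin 011111001); offset now 12 = byte 1 bit 4; 12 bits remain
Read 3: bits[12:20] width=8 -> value=217 (bin 11011001); offset now 20 = byte 2 bit 4; 4 bits remain
Read 4: bits[20:21] width=1 -> value=0 (bin 0); offset now 21 = byte 2 bit 5; 3 bits remain
Read 5: bits[21:23] width=2 -> value=3 (bin 11); offset now 23 = byte 2 bit 7; 1 bits remain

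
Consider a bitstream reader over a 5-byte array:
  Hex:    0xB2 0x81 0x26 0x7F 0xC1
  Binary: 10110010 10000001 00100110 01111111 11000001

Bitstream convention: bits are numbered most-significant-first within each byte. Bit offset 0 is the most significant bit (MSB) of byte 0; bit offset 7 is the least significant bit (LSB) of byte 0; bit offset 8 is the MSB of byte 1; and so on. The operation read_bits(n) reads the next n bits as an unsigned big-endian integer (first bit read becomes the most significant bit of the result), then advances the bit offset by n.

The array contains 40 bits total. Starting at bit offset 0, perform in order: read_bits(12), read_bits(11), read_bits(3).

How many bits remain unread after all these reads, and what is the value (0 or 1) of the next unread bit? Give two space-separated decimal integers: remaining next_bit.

Answer: 14 1

Derivation:
Read 1: bits[0:12] width=12 -> value=2856 (bin 101100101000); offset now 12 = byte 1 bit 4; 28 bits remain
Read 2: bits[12:23] width=11 -> value=147 (bin 00010010011); offset now 23 = byte 2 bit 7; 17 bits remain
Read 3: bits[23:26] width=3 -> value=1 (bin 001); offset now 26 = byte 3 bit 2; 14 bits remain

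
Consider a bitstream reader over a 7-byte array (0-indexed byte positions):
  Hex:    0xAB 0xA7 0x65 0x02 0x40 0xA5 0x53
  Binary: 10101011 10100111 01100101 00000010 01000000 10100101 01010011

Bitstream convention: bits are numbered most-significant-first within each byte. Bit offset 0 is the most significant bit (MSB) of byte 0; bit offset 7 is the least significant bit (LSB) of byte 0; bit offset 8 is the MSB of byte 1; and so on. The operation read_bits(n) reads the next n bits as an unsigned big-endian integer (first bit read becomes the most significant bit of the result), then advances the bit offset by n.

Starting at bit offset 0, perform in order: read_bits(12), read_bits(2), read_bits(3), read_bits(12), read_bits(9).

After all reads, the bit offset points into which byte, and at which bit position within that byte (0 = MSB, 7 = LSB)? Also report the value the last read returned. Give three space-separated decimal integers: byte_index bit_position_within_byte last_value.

Answer: 4 6 144

Derivation:
Read 1: bits[0:12] width=12 -> value=2746 (bin 101010111010); offset now 12 = byte 1 bit 4; 44 bits remain
Read 2: bits[12:14] width=2 -> value=1 (bin 01); offset now 14 = byte 1 bit 6; 42 bits remain
Read 3: bits[14:17] width=3 -> value=6 (bin 110); offset now 17 = byte 2 bit 1; 39 bits remain
Read 4: bits[17:29] width=12 -> value=3232 (bin 110010100000); offset now 29 = byte 3 bit 5; 27 bits remain
Read 5: bits[29:38] width=9 -> value=144 (bin 010010000); offset now 38 = byte 4 bit 6; 18 bits remain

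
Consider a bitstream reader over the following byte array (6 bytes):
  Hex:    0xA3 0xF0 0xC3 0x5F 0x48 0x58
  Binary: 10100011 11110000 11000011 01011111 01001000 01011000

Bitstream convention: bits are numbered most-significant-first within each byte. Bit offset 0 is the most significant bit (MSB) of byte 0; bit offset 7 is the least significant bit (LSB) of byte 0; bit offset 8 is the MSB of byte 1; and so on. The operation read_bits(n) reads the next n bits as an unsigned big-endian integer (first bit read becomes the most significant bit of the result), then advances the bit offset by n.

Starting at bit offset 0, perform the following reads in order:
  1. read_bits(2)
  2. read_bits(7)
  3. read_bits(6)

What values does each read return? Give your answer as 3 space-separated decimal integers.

Read 1: bits[0:2] width=2 -> value=2 (bin 10); offset now 2 = byte 0 bit 2; 46 bits remain
Read 2: bits[2:9] width=7 -> value=71 (bin 1000111); offset now 9 = byte 1 bit 1; 39 bits remain
Read 3: bits[9:15] width=6 -> value=56 (bin 111000); offset now 15 = byte 1 bit 7; 33 bits remain

Answer: 2 71 56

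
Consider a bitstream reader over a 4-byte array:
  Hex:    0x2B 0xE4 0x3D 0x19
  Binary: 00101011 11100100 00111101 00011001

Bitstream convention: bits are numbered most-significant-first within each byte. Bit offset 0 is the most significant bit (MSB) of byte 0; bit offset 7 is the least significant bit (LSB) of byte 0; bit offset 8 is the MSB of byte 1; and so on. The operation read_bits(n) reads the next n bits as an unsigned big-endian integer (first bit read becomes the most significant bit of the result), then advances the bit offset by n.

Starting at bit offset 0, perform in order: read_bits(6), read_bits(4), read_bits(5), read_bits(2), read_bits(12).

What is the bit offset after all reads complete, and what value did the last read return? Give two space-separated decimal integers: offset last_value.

Read 1: bits[0:6] width=6 -> value=10 (bin 001010); offset now 6 = byte 0 bit 6; 26 bits remain
Read 2: bits[6:10] width=4 -> value=15 (bin 1111); offset now 10 = byte 1 bit 2; 22 bits remain
Read 3: bits[10:15] width=5 -> value=18 (bin 10010); offset now 15 = byte 1 bit 7; 17 bits remain
Read 4: bits[15:17] width=2 -> value=0 (bin 00); offset now 17 = byte 2 bit 1; 15 bits remain
Read 5: bits[17:29] width=12 -> value=1955 (bin 011110100011); offset now 29 = byte 3 bit 5; 3 bits remain

Answer: 29 1955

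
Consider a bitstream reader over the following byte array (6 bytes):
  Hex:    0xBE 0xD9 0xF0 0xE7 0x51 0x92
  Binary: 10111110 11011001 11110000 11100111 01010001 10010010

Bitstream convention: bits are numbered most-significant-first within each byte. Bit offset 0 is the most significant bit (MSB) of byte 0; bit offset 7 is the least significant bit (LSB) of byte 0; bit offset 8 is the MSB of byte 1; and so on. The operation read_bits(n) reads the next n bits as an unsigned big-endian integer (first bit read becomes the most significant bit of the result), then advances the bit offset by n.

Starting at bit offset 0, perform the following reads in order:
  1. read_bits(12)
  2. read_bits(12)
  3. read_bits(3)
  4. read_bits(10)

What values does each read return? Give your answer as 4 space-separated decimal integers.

Answer: 3053 2544 7 234

Derivation:
Read 1: bits[0:12] width=12 -> value=3053 (bin 101111101101); offset now 12 = byte 1 bit 4; 36 bits remain
Read 2: bits[12:24] width=12 -> value=2544 (bin 100111110000); offset now 24 = byte 3 bit 0; 24 bits remain
Read 3: bits[24:27] width=3 -> value=7 (bin 111); offset now 27 = byte 3 bit 3; 21 bits remain
Read 4: bits[27:37] width=10 -> value=234 (bin 0011101010); offset now 37 = byte 4 bit 5; 11 bits remain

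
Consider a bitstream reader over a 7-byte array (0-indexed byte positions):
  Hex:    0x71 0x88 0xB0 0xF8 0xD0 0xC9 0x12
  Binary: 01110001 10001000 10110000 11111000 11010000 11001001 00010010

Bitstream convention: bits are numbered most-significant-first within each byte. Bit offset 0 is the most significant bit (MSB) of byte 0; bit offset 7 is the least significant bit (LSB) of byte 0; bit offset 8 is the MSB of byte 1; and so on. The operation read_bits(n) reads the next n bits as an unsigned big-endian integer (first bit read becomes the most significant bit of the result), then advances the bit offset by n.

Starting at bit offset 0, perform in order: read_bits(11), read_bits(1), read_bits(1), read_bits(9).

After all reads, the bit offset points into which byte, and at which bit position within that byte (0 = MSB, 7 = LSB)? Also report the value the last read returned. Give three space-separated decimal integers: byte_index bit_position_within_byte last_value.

Read 1: bits[0:11] width=11 -> value=908 (bin 01110001100); offset now 11 = byte 1 bit 3; 45 bits remain
Read 2: bits[11:12] width=1 -> value=0 (bin 0); offset now 12 = byte 1 bit 4; 44 bits remain
Read 3: bits[12:13] width=1 -> value=1 (bin 1); offset now 13 = byte 1 bit 5; 43 bits remain
Read 4: bits[13:22] width=9 -> value=44 (bin 000101100); offset now 22 = byte 2 bit 6; 34 bits remain

Answer: 2 6 44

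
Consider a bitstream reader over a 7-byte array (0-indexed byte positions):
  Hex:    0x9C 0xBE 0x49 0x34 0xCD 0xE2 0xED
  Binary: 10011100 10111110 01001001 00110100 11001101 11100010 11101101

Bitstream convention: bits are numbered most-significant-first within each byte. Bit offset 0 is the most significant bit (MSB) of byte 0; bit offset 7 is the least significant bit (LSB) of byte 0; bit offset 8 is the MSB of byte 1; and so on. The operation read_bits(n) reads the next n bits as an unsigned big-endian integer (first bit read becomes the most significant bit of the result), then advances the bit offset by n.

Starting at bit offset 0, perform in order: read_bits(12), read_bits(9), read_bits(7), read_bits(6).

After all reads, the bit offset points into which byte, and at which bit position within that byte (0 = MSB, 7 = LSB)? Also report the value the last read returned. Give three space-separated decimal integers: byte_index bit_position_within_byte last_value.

Answer: 4 2 19

Derivation:
Read 1: bits[0:12] width=12 -> value=2507 (bin 100111001011); offset now 12 = byte 1 bit 4; 44 bits remain
Read 2: bits[12:21] width=9 -> value=457 (bin 111001001); offset now 21 = byte 2 bit 5; 35 bits remain
Read 3: bits[21:28] width=7 -> value=19 (bin 0010011); offset now 28 = byte 3 bit 4; 28 bits remain
Read 4: bits[28:34] width=6 -> value=19 (bin 010011); offset now 34 = byte 4 bit 2; 22 bits remain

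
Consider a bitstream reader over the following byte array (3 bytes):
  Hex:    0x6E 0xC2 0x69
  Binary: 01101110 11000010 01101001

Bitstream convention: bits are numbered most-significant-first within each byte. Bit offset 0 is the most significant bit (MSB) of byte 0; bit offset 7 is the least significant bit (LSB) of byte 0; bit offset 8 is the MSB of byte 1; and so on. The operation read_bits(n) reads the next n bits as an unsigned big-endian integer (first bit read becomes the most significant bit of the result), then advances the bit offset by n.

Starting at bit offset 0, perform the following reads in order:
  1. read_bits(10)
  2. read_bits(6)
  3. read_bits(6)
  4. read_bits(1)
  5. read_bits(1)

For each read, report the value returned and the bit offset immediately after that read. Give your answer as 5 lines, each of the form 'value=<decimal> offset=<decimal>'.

Read 1: bits[0:10] width=10 -> value=443 (bin 0110111011); offset now 10 = byte 1 bit 2; 14 bits remain
Read 2: bits[10:16] width=6 -> value=2 (bin 000010); offset now 16 = byte 2 bit 0; 8 bits remain
Read 3: bits[16:22] width=6 -> value=26 (bin 011010); offset now 22 = byte 2 bit 6; 2 bits remain
Read 4: bits[22:23] width=1 -> value=0 (bin 0); offset now 23 = byte 2 bit 7; 1 bits remain
Read 5: bits[23:24] width=1 -> value=1 (bin 1); offset now 24 = byte 3 bit 0; 0 bits remain

Answer: value=443 offset=10
value=2 offset=16
value=26 offset=22
value=0 offset=23
value=1 offset=24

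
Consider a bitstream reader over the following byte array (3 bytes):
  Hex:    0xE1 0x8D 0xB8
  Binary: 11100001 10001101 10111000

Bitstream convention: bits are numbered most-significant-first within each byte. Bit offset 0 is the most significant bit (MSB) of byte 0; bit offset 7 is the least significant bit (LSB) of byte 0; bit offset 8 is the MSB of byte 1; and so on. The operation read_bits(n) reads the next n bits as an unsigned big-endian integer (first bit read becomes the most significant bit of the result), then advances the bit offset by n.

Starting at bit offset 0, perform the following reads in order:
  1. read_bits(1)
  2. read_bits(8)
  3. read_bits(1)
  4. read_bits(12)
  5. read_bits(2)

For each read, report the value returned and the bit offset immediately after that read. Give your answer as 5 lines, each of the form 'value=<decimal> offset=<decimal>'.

Answer: value=1 offset=1
value=195 offset=9
value=0 offset=10
value=878 offset=22
value=0 offset=24

Derivation:
Read 1: bits[0:1] width=1 -> value=1 (bin 1); offset now 1 = byte 0 bit 1; 23 bits remain
Read 2: bits[1:9] width=8 -> value=195 (bin 11000011); offset now 9 = byte 1 bit 1; 15 bits remain
Read 3: bits[9:10] width=1 -> value=0 (bin 0); offset now 10 = byte 1 bit 2; 14 bits remain
Read 4: bits[10:22] width=12 -> value=878 (bin 001101101110); offset now 22 = byte 2 bit 6; 2 bits remain
Read 5: bits[22:24] width=2 -> value=0 (bin 00); offset now 24 = byte 3 bit 0; 0 bits remain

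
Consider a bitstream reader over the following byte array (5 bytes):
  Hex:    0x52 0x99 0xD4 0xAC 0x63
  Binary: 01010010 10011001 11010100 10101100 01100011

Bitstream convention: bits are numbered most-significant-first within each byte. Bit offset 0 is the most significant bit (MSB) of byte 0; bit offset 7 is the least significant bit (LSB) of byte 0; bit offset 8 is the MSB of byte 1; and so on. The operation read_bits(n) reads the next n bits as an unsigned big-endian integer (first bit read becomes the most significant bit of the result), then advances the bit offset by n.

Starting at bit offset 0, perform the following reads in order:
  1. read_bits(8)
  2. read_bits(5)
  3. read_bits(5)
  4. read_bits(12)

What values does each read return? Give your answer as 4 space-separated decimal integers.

Answer: 82 19 7 1323

Derivation:
Read 1: bits[0:8] width=8 -> value=82 (bin 01010010); offset now 8 = byte 1 bit 0; 32 bits remain
Read 2: bits[8:13] width=5 -> value=19 (bin 10011); offset now 13 = byte 1 bit 5; 27 bits remain
Read 3: bits[13:18] width=5 -> value=7 (bin 00111); offset now 18 = byte 2 bit 2; 22 bits remain
Read 4: bits[18:30] width=12 -> value=1323 (bin 010100101011); offset now 30 = byte 3 bit 6; 10 bits remain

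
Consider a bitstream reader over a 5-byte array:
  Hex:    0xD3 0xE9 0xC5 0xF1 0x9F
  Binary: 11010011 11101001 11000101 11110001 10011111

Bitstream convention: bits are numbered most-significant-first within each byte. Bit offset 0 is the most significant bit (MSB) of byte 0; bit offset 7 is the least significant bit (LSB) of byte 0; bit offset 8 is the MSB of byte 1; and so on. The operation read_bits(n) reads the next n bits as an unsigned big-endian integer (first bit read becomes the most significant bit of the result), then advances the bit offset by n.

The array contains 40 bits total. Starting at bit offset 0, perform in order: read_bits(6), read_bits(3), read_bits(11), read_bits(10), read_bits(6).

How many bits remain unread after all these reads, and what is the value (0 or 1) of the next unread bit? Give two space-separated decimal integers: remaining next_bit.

Read 1: bits[0:6] width=6 -> value=52 (bin 110100); offset now 6 = byte 0 bit 6; 34 bits remain
Read 2: bits[6:9] width=3 -> value=7 (bin 111); offset now 9 = byte 1 bit 1; 31 bits remain
Read 3: bits[9:20] width=11 -> value=1692 (bin 11010011100); offset now 20 = byte 2 bit 4; 20 bits remain
Read 4: bits[20:30] width=10 -> value=380 (bin 0101111100); offset now 30 = byte 3 bit 6; 10 bits remain
Read 5: bits[30:36] width=6 -> value=25 (bin 011001); offset now 36 = byte 4 bit 4; 4 bits remain

Answer: 4 1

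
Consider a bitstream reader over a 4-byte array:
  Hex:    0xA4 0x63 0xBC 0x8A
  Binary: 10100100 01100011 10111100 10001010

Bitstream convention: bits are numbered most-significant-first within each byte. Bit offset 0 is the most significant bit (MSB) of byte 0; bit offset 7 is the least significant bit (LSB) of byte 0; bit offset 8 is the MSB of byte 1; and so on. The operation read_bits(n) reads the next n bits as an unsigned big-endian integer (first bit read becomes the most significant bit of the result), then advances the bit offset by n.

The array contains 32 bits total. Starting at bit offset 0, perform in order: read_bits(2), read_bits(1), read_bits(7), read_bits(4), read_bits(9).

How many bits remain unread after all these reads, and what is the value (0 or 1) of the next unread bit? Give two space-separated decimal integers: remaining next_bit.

Read 1: bits[0:2] width=2 -> value=2 (bin 10); offset now 2 = byte 0 bit 2; 30 bits remain
Read 2: bits[2:3] width=1 -> value=1 (bin 1); offset now 3 = byte 0 bit 3; 29 bits remain
Read 3: bits[3:10] width=7 -> value=17 (bin 0010001); offset now 10 = byte 1 bit 2; 22 bits remain
Read 4: bits[10:14] width=4 -> value=8 (bin 1000); offset now 14 = byte 1 bit 6; 18 bits remain
Read 5: bits[14:23] width=9 -> value=478 (bin 111011110); offset now 23 = byte 2 bit 7; 9 bits remain

Answer: 9 0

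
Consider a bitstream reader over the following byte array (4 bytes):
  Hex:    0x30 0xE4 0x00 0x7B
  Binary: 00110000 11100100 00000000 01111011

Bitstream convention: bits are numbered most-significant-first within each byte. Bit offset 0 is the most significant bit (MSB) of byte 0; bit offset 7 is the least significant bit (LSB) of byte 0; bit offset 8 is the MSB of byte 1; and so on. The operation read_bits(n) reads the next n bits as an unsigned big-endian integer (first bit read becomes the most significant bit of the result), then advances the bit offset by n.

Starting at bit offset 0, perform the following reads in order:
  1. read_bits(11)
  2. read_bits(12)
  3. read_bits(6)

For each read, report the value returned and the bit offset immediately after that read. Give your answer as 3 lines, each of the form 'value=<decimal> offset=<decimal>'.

Read 1: bits[0:11] width=11 -> value=391 (bin 00110000111); offset now 11 = byte 1 bit 3; 21 bits remain
Read 2: bits[11:23] width=12 -> value=512 (bin 001000000000); offset now 23 = byte 2 bit 7; 9 bits remain
Read 3: bits[23:29] width=6 -> value=15 (bin 001111); offset now 29 = byte 3 bit 5; 3 bits remain

Answer: value=391 offset=11
value=512 offset=23
value=15 offset=29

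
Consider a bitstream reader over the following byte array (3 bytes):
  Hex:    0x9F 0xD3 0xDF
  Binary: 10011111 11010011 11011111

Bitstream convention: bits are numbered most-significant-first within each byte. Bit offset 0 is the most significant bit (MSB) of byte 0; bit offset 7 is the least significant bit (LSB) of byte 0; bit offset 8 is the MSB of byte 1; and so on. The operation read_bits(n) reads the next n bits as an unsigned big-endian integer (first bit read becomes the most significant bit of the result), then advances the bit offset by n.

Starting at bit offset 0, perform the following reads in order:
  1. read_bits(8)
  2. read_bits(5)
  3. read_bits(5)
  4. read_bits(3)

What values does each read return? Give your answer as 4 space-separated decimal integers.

Answer: 159 26 15 3

Derivation:
Read 1: bits[0:8] width=8 -> value=159 (bin 10011111); offset now 8 = byte 1 bit 0; 16 bits remain
Read 2: bits[8:13] width=5 -> value=26 (bin 11010); offset now 13 = byte 1 bit 5; 11 bits remain
Read 3: bits[13:18] width=5 -> value=15 (bin 01111); offset now 18 = byte 2 bit 2; 6 bits remain
Read 4: bits[18:21] width=3 -> value=3 (bin 011); offset now 21 = byte 2 bit 5; 3 bits remain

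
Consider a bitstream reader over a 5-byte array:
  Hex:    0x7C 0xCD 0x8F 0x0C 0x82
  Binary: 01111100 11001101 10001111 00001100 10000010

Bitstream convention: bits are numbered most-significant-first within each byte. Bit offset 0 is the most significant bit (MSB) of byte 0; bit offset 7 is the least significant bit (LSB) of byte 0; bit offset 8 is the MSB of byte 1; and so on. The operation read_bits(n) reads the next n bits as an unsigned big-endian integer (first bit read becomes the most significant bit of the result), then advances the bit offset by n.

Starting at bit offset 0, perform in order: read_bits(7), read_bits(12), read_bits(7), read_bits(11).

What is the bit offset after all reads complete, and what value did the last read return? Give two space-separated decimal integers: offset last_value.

Read 1: bits[0:7] width=7 -> value=62 (bin 0111110); offset now 7 = byte 0 bit 7; 33 bits remain
Read 2: bits[7:19] width=12 -> value=1644 (bin 011001101100); offset now 19 = byte 2 bit 3; 21 bits remain
Read 3: bits[19:26] width=7 -> value=60 (bin 0111100); offset now 26 = byte 3 bit 2; 14 bits remain
Read 4: bits[26:37] width=11 -> value=400 (bin 00110010000); offset now 37 = byte 4 bit 5; 3 bits remain

Answer: 37 400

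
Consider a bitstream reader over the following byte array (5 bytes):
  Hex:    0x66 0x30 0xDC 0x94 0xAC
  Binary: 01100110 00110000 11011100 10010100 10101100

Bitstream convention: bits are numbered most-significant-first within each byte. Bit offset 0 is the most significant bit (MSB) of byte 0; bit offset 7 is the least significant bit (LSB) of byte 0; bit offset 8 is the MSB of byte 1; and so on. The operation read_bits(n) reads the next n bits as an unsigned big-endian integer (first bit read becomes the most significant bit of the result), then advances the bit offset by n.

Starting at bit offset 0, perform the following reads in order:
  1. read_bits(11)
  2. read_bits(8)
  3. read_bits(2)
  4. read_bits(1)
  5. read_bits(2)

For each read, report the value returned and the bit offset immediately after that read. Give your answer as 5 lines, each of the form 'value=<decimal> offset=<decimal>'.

Read 1: bits[0:11] width=11 -> value=817 (bin 01100110001); offset now 11 = byte 1 bit 3; 29 bits remain
Read 2: bits[11:19] width=8 -> value=134 (bin 10000110); offset now 19 = byte 2 bit 3; 21 bits remain
Read 3: bits[19:21] width=2 -> value=3 (bin 11); offset now 21 = byte 2 bit 5; 19 bits remain
Read 4: bits[21:22] width=1 -> value=1 (bin 1); offset now 22 = byte 2 bit 6; 18 bits remain
Read 5: bits[22:24] width=2 -> value=0 (bin 00); offset now 24 = byte 3 bit 0; 16 bits remain

Answer: value=817 offset=11
value=134 offset=19
value=3 offset=21
value=1 offset=22
value=0 offset=24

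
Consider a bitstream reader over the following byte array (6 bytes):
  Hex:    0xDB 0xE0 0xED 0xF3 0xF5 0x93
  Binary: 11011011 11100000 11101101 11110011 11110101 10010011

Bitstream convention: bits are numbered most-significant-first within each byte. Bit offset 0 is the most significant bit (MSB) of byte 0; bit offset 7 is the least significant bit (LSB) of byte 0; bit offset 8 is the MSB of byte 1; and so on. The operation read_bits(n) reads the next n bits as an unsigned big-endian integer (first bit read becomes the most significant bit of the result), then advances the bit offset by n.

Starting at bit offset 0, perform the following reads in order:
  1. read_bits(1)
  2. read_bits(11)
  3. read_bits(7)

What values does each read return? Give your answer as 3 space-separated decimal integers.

Read 1: bits[0:1] width=1 -> value=1 (bin 1); offset now 1 = byte 0 bit 1; 47 bits remain
Read 2: bits[1:12] width=11 -> value=1470 (bin 10110111110); offset now 12 = byte 1 bit 4; 36 bits remain
Read 3: bits[12:19] width=7 -> value=7 (bin 0000111); offset now 19 = byte 2 bit 3; 29 bits remain

Answer: 1 1470 7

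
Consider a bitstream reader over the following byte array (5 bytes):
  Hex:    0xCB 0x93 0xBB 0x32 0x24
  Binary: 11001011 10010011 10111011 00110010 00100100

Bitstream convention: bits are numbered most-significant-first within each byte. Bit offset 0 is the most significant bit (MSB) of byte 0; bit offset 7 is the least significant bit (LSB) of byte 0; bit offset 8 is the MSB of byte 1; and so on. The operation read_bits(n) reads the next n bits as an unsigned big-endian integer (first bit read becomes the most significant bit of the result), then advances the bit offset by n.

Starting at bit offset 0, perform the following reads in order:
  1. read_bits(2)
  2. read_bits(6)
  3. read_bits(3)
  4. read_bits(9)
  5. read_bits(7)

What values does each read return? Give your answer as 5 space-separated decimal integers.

Read 1: bits[0:2] width=2 -> value=3 (bin 11); offset now 2 = byte 0 bit 2; 38 bits remain
Read 2: bits[2:8] width=6 -> value=11 (bin 001011); offset now 8 = byte 1 bit 0; 32 bits remain
Read 3: bits[8:11] width=3 -> value=4 (bin 100); offset now 11 = byte 1 bit 3; 29 bits remain
Read 4: bits[11:20] width=9 -> value=315 (bin 100111011); offset now 20 = byte 2 bit 4; 20 bits remain
Read 5: bits[20:27] width=7 -> value=89 (bin 1011001); offset now 27 = byte 3 bit 3; 13 bits remain

Answer: 3 11 4 315 89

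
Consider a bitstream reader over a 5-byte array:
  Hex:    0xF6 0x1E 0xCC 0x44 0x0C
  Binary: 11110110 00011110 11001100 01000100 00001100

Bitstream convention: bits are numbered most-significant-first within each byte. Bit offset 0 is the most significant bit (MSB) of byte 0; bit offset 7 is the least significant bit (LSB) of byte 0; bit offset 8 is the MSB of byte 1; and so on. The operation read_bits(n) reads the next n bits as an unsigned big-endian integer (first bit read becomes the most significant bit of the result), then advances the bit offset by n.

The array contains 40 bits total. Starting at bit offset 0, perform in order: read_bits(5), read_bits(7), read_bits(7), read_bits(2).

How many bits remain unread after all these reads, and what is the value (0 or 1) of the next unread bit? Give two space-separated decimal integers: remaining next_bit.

Read 1: bits[0:5] width=5 -> value=30 (bin 11110); offset now 5 = byte 0 bit 5; 35 bits remain
Read 2: bits[5:12] width=7 -> value=97 (bin 1100001); offset now 12 = byte 1 bit 4; 28 bits remain
Read 3: bits[12:19] width=7 -> value=118 (bin 1110110); offset now 19 = byte 2 bit 3; 21 bits remain
Read 4: bits[19:21] width=2 -> value=1 (bin 01); offset now 21 = byte 2 bit 5; 19 bits remain

Answer: 19 1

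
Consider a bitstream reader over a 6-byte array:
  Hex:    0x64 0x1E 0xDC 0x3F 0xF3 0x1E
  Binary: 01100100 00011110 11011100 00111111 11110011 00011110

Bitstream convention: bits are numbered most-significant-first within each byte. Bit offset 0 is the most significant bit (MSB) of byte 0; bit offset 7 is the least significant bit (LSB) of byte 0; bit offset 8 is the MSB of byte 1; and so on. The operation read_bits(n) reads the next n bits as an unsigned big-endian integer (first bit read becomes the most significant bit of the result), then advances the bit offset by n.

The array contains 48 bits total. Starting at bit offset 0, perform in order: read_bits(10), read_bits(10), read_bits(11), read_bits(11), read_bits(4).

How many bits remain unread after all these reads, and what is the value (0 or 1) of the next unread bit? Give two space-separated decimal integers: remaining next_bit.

Read 1: bits[0:10] width=10 -> value=400 (bin 0110010000); offset now 10 = byte 1 bit 2; 38 bits remain
Read 2: bits[10:20] width=10 -> value=493 (bin 0111101101); offset now 20 = byte 2 bit 4; 28 bits remain
Read 3: bits[20:31] width=11 -> value=1567 (bin 11000011111); offset now 31 = byte 3 bit 7; 17 bits remain
Read 4: bits[31:42] width=11 -> value=1996 (bin 11111001100); offset now 42 = byte 5 bit 2; 6 bits remain
Read 5: bits[42:46] width=4 -> value=7 (bin 0111); offset now 46 = byte 5 bit 6; 2 bits remain

Answer: 2 1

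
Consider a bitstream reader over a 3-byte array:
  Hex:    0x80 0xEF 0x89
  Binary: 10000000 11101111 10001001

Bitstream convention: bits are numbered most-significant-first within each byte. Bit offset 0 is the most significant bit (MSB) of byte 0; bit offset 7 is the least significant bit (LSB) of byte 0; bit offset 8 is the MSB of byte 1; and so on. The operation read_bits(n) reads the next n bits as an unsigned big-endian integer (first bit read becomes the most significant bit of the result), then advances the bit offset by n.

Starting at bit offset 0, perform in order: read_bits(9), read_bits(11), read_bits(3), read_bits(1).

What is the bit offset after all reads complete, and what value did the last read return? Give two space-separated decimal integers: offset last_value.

Read 1: bits[0:9] width=9 -> value=257 (bin 100000001); offset now 9 = byte 1 bit 1; 15 bits remain
Read 2: bits[9:20] width=11 -> value=1784 (bin 11011111000); offset now 20 = byte 2 bit 4; 4 bits remain
Read 3: bits[20:23] width=3 -> value=4 (bin 100); offset now 23 = byte 2 bit 7; 1 bits remain
Read 4: bits[23:24] width=1 -> value=1 (bin 1); offset now 24 = byte 3 bit 0; 0 bits remain

Answer: 24 1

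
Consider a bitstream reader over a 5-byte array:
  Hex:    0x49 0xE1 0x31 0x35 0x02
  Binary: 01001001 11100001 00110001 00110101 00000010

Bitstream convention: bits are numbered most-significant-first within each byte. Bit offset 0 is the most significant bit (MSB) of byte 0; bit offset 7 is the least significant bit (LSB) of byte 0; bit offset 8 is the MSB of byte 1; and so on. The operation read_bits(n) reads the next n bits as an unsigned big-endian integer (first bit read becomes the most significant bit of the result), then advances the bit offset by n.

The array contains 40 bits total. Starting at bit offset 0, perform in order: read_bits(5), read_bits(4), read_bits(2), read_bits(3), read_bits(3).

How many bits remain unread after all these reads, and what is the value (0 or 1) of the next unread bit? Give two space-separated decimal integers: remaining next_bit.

Read 1: bits[0:5] width=5 -> value=9 (bin 01001); offset now 5 = byte 0 bit 5; 35 bits remain
Read 2: bits[5:9] width=4 -> value=3 (bin 0011); offset now 9 = byte 1 bit 1; 31 bits remain
Read 3: bits[9:11] width=2 -> value=3 (bin 11); offset now 11 = byte 1 bit 3; 29 bits remain
Read 4: bits[11:14] width=3 -> value=0 (bin 000); offset now 14 = byte 1 bit 6; 26 bits remain
Read 5: bits[14:17] width=3 -> value=2 (bin 010); offset now 17 = byte 2 bit 1; 23 bits remain

Answer: 23 0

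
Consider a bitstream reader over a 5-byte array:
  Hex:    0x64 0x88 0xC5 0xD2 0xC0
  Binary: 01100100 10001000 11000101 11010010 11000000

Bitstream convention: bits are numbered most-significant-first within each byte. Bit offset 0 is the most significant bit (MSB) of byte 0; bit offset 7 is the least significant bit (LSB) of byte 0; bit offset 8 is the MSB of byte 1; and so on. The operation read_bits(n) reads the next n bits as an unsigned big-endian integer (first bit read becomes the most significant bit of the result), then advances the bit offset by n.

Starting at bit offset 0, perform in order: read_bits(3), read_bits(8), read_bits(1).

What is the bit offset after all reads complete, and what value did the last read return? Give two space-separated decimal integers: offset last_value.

Read 1: bits[0:3] width=3 -> value=3 (bin 011); offset now 3 = byte 0 bit 3; 37 bits remain
Read 2: bits[3:11] width=8 -> value=36 (bin 00100100); offset now 11 = byte 1 bit 3; 29 bits remain
Read 3: bits[11:12] width=1 -> value=0 (bin 0); offset now 12 = byte 1 bit 4; 28 bits remain

Answer: 12 0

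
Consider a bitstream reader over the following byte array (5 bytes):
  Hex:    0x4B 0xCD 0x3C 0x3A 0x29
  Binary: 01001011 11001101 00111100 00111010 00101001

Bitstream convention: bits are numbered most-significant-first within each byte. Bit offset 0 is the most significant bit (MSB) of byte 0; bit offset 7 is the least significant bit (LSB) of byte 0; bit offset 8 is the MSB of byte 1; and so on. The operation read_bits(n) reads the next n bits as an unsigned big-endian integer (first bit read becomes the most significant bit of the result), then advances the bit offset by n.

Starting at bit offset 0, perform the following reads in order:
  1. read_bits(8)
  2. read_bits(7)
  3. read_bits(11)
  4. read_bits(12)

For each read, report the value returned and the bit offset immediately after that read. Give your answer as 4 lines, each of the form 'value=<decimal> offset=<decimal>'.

Answer: value=75 offset=8
value=102 offset=15
value=1264 offset=26
value=3722 offset=38

Derivation:
Read 1: bits[0:8] width=8 -> value=75 (bin 01001011); offset now 8 = byte 1 bit 0; 32 bits remain
Read 2: bits[8:15] width=7 -> value=102 (bin 1100110); offset now 15 = byte 1 bit 7; 25 bits remain
Read 3: bits[15:26] width=11 -> value=1264 (bin 10011110000); offset now 26 = byte 3 bit 2; 14 bits remain
Read 4: bits[26:38] width=12 -> value=3722 (bin 111010001010); offset now 38 = byte 4 bit 6; 2 bits remain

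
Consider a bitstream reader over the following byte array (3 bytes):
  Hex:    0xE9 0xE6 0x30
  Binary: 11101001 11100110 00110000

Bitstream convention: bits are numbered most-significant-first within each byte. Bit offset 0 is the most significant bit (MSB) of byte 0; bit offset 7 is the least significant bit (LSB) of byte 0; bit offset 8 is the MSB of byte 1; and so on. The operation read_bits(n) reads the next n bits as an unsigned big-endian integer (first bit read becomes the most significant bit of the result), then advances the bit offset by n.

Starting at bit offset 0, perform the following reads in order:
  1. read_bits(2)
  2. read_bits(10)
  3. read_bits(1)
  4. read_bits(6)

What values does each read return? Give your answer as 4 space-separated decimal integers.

Read 1: bits[0:2] width=2 -> value=3 (bin 11); offset now 2 = byte 0 bit 2; 22 bits remain
Read 2: bits[2:12] width=10 -> value=670 (bin 1010011110); offset now 12 = byte 1 bit 4; 12 bits remain
Read 3: bits[12:13] width=1 -> value=0 (bin 0); offset now 13 = byte 1 bit 5; 11 bits remain
Read 4: bits[13:19] width=6 -> value=49 (bin 110001); offset now 19 = byte 2 bit 3; 5 bits remain

Answer: 3 670 0 49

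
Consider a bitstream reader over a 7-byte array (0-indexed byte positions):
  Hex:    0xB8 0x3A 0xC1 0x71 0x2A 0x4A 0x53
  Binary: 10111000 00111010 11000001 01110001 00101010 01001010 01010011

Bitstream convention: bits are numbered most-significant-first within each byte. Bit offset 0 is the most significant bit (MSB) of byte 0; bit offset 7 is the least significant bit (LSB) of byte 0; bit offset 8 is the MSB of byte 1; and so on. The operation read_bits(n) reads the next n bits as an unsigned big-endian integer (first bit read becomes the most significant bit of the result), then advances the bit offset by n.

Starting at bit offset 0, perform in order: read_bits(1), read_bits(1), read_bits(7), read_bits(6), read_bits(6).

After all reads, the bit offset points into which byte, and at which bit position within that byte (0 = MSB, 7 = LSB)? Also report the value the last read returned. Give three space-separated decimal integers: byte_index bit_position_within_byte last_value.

Read 1: bits[0:1] width=1 -> value=1 (bin 1); offset now 1 = byte 0 bit 1; 55 bits remain
Read 2: bits[1:2] width=1 -> value=0 (bin 0); offset now 2 = byte 0 bit 2; 54 bits remain
Read 3: bits[2:9] width=7 -> value=112 (bin 1110000); offset now 9 = byte 1 bit 1; 47 bits remain
Read 4: bits[9:15] width=6 -> value=29 (bin 011101); offset now 15 = byte 1 bit 7; 41 bits remain
Read 5: bits[15:21] width=6 -> value=24 (bin 011000); offset now 21 = byte 2 bit 5; 35 bits remain

Answer: 2 5 24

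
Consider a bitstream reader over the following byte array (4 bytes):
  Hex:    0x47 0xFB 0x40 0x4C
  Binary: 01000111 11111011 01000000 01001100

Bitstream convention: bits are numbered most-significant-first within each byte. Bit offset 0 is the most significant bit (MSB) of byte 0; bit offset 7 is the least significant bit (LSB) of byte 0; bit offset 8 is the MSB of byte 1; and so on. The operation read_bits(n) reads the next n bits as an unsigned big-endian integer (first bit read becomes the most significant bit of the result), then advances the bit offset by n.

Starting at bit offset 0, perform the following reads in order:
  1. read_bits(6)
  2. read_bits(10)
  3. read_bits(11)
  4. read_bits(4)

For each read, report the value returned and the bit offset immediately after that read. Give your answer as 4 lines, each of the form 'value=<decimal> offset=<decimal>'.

Answer: value=17 offset=6
value=1019 offset=16
value=514 offset=27
value=6 offset=31

Derivation:
Read 1: bits[0:6] width=6 -> value=17 (bin 010001); offset now 6 = byte 0 bit 6; 26 bits remain
Read 2: bits[6:16] width=10 -> value=1019 (bin 1111111011); offset now 16 = byte 2 bit 0; 16 bits remain
Read 3: bits[16:27] width=11 -> value=514 (bin 01000000010); offset now 27 = byte 3 bit 3; 5 bits remain
Read 4: bits[27:31] width=4 -> value=6 (bin 0110); offset now 31 = byte 3 bit 7; 1 bits remain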